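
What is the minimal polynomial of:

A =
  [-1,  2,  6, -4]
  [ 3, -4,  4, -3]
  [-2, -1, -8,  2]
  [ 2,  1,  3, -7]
x^3 + 15*x^2 + 75*x + 125

The characteristic polynomial is χ_A(x) = (x + 5)^4, so the eigenvalues are known. The minimal polynomial is
  m_A(x) = Π_λ (x − λ)^{k_λ}
where k_λ is the size of the *largest* Jordan block for λ (equivalently, the smallest k with (A − λI)^k v = 0 for every generalised eigenvector v of λ).

  λ = -5: largest Jordan block has size 3, contributing (x + 5)^3

So m_A(x) = (x + 5)^3 = x^3 + 15*x^2 + 75*x + 125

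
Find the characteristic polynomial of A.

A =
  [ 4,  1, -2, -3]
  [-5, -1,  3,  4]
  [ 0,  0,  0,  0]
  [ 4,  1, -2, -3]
x^4

Expanding det(x·I − A) (e.g. by cofactor expansion or by noting that A is similar to its Jordan form J, which has the same characteristic polynomial as A) gives
  χ_A(x) = x^4
which factors as x^4. The eigenvalues (with algebraic multiplicities) are λ = 0 with multiplicity 4.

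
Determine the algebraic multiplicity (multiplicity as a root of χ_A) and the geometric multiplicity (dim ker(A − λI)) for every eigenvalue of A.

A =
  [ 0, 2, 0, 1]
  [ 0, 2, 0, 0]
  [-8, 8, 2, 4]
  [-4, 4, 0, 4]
λ = 2: alg = 4, geom = 3

Step 1 — factor the characteristic polynomial to read off the algebraic multiplicities:
  χ_A(x) = (x - 2)^4

Step 2 — compute geometric multiplicities via the rank-nullity identity g(λ) = n − rank(A − λI):
  rank(A − (2)·I) = 1, so dim ker(A − (2)·I) = n − 1 = 3

Summary:
  λ = 2: algebraic multiplicity = 4, geometric multiplicity = 3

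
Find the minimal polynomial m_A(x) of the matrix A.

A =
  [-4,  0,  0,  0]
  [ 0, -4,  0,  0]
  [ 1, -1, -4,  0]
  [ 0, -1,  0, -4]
x^2 + 8*x + 16

The characteristic polynomial is χ_A(x) = (x + 4)^4, so the eigenvalues are known. The minimal polynomial is
  m_A(x) = Π_λ (x − λ)^{k_λ}
where k_λ is the size of the *largest* Jordan block for λ (equivalently, the smallest k with (A − λI)^k v = 0 for every generalised eigenvector v of λ).

  λ = -4: largest Jordan block has size 2, contributing (x + 4)^2

So m_A(x) = (x + 4)^2 = x^2 + 8*x + 16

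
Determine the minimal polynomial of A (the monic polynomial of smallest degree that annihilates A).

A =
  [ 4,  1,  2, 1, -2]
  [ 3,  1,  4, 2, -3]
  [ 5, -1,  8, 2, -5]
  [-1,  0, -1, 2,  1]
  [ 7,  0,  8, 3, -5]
x^3 - 6*x^2 + 12*x - 8

The characteristic polynomial is χ_A(x) = (x - 2)^5, so the eigenvalues are known. The minimal polynomial is
  m_A(x) = Π_λ (x − λ)^{k_λ}
where k_λ is the size of the *largest* Jordan block for λ (equivalently, the smallest k with (A − λI)^k v = 0 for every generalised eigenvector v of λ).

  λ = 2: largest Jordan block has size 3, contributing (x − 2)^3

So m_A(x) = (x - 2)^3 = x^3 - 6*x^2 + 12*x - 8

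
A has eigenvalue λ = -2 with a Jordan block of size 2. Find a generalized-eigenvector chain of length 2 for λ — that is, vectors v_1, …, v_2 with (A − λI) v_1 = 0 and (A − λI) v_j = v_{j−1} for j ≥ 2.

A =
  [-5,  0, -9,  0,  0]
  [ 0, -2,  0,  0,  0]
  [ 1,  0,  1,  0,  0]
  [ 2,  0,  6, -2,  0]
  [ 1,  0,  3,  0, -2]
A Jordan chain for λ = -2 of length 2:
v_1 = (-3, 0, 1, 2, 1)ᵀ
v_2 = (1, 0, 0, 0, 0)ᵀ

Let N = A − (-2)·I. We want v_2 with N^2 v_2 = 0 but N^1 v_2 ≠ 0; then v_{j-1} := N · v_j for j = 2, …, 2.

Pick v_2 = (1, 0, 0, 0, 0)ᵀ.
Then v_1 = N · v_2 = (-3, 0, 1, 2, 1)ᵀ.

Sanity check: (A − (-2)·I) v_1 = (0, 0, 0, 0, 0)ᵀ = 0. ✓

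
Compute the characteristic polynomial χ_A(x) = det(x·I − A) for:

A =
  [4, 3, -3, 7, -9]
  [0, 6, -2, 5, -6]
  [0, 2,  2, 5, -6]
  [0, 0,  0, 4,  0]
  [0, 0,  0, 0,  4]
x^5 - 20*x^4 + 160*x^3 - 640*x^2 + 1280*x - 1024

Expanding det(x·I − A) (e.g. by cofactor expansion or by noting that A is similar to its Jordan form J, which has the same characteristic polynomial as A) gives
  χ_A(x) = x^5 - 20*x^4 + 160*x^3 - 640*x^2 + 1280*x - 1024
which factors as (x - 4)^5. The eigenvalues (with algebraic multiplicities) are λ = 4 with multiplicity 5.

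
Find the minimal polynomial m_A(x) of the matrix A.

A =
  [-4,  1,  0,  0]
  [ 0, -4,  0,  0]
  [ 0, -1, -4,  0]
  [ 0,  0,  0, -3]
x^3 + 11*x^2 + 40*x + 48

The characteristic polynomial is χ_A(x) = (x + 3)*(x + 4)^3, so the eigenvalues are known. The minimal polynomial is
  m_A(x) = Π_λ (x − λ)^{k_λ}
where k_λ is the size of the *largest* Jordan block for λ (equivalently, the smallest k with (A − λI)^k v = 0 for every generalised eigenvector v of λ).

  λ = -4: largest Jordan block has size 2, contributing (x + 4)^2
  λ = -3: largest Jordan block has size 1, contributing (x + 3)

So m_A(x) = (x + 3)*(x + 4)^2 = x^3 + 11*x^2 + 40*x + 48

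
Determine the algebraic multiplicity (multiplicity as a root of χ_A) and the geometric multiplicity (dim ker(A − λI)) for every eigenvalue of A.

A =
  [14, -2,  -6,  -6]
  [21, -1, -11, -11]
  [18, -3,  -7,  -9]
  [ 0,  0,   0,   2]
λ = 2: alg = 4, geom = 2

Step 1 — factor the characteristic polynomial to read off the algebraic multiplicities:
  χ_A(x) = (x - 2)^4

Step 2 — compute geometric multiplicities via the rank-nullity identity g(λ) = n − rank(A − λI):
  rank(A − (2)·I) = 2, so dim ker(A − (2)·I) = n − 2 = 2

Summary:
  λ = 2: algebraic multiplicity = 4, geometric multiplicity = 2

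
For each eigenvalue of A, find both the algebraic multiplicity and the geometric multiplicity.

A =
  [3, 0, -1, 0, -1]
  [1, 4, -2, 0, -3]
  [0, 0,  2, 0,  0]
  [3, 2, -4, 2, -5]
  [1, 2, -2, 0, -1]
λ = 2: alg = 5, geom = 3

Step 1 — factor the characteristic polynomial to read off the algebraic multiplicities:
  χ_A(x) = (x - 2)^5

Step 2 — compute geometric multiplicities via the rank-nullity identity g(λ) = n − rank(A − λI):
  rank(A − (2)·I) = 2, so dim ker(A − (2)·I) = n − 2 = 3

Summary:
  λ = 2: algebraic multiplicity = 5, geometric multiplicity = 3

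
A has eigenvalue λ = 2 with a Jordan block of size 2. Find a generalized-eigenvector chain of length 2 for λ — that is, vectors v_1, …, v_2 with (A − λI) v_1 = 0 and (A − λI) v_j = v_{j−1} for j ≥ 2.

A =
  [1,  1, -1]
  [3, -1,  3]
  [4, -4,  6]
A Jordan chain for λ = 2 of length 2:
v_1 = (-1, 3, 4)ᵀ
v_2 = (1, 0, 0)ᵀ

Let N = A − (2)·I. We want v_2 with N^2 v_2 = 0 but N^1 v_2 ≠ 0; then v_{j-1} := N · v_j for j = 2, …, 2.

Pick v_2 = (1, 0, 0)ᵀ.
Then v_1 = N · v_2 = (-1, 3, 4)ᵀ.

Sanity check: (A − (2)·I) v_1 = (0, 0, 0)ᵀ = 0. ✓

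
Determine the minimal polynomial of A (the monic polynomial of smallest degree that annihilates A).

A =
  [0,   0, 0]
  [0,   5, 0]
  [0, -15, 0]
x^2 - 5*x

The characteristic polynomial is χ_A(x) = x^2*(x - 5), so the eigenvalues are known. The minimal polynomial is
  m_A(x) = Π_λ (x − λ)^{k_λ}
where k_λ is the size of the *largest* Jordan block for λ (equivalently, the smallest k with (A − λI)^k v = 0 for every generalised eigenvector v of λ).

  λ = 0: largest Jordan block has size 1, contributing (x − 0)
  λ = 5: largest Jordan block has size 1, contributing (x − 5)

So m_A(x) = x*(x - 5) = x^2 - 5*x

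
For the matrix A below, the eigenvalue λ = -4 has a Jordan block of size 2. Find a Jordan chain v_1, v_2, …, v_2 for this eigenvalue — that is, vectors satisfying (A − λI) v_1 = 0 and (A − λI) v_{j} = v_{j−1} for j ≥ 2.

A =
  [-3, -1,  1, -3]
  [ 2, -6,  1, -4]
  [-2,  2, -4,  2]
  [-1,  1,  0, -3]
A Jordan chain for λ = -4 of length 2:
v_1 = (1, 2, -2, -1)ᵀ
v_2 = (1, 0, 0, 0)ᵀ

Let N = A − (-4)·I. We want v_2 with N^2 v_2 = 0 but N^1 v_2 ≠ 0; then v_{j-1} := N · v_j for j = 2, …, 2.

Pick v_2 = (1, 0, 0, 0)ᵀ.
Then v_1 = N · v_2 = (1, 2, -2, -1)ᵀ.

Sanity check: (A − (-4)·I) v_1 = (0, 0, 0, 0)ᵀ = 0. ✓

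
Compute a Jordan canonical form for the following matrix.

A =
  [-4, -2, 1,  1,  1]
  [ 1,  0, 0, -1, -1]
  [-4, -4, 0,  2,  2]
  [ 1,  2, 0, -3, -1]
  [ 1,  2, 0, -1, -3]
J_3(-2) ⊕ J_1(-2) ⊕ J_1(-2)

The characteristic polynomial is
  det(x·I − A) = x^5 + 10*x^4 + 40*x^3 + 80*x^2 + 80*x + 32 = (x + 2)^5

Eigenvalues and multiplicities (the geometric multiplicity of λ is n − rank(A − λI), which equals the number of Jordan blocks for λ):
  λ = -2: algebraic multiplicity = 5, geometric multiplicity = 3

Determining the block sizes for each eigenvalue:
  λ = -2: with am = 5 and gm = 3, the partition is not yet determined (e.g. several partitions of 5 into 3 parts exist). Let N = A − (-2)·I. Computing rank(N^1) = 2, rank(N^2) = 1, rank(N^3) = 0; the number of blocks of size ≥ j is rank(N^{j−1}) − rank(N^j), giving [3, 1, 1]. So we have 1 block(s) of size 3, 2 block(s) of size 1 → block sizes [3, 1, 1]

Assembling the blocks gives a Jordan form
J =
  [-2,  1,  0,  0,  0]
  [ 0, -2,  1,  0,  0]
  [ 0,  0, -2,  0,  0]
  [ 0,  0,  0, -2,  0]
  [ 0,  0,  0,  0, -2]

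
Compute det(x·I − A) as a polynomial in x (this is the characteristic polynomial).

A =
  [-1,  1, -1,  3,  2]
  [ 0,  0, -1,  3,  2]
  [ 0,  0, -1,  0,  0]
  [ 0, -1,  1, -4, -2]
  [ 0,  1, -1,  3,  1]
x^5 + 5*x^4 + 10*x^3 + 10*x^2 + 5*x + 1

Expanding det(x·I − A) (e.g. by cofactor expansion or by noting that A is similar to its Jordan form J, which has the same characteristic polynomial as A) gives
  χ_A(x) = x^5 + 5*x^4 + 10*x^3 + 10*x^2 + 5*x + 1
which factors as (x + 1)^5. The eigenvalues (with algebraic multiplicities) are λ = -1 with multiplicity 5.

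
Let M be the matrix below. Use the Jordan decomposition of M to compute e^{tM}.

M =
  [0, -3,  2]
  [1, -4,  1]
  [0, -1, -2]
e^{tM} =
  [t^2*exp(-2*t)/2 + 2*t*exp(-2*t) + exp(-2*t), -t^2*exp(-2*t) - 3*t*exp(-2*t), t^2*exp(-2*t)/2 + 2*t*exp(-2*t)]
  [t*exp(-2*t), -2*t*exp(-2*t) + exp(-2*t), t*exp(-2*t)]
  [-t^2*exp(-2*t)/2, t^2*exp(-2*t) - t*exp(-2*t), -t^2*exp(-2*t)/2 + exp(-2*t)]

Strategy: write M = P · J · P⁻¹ where J is a Jordan canonical form, so e^{tM} = P · e^{tJ} · P⁻¹, and e^{tJ} can be computed block-by-block.

M has Jordan form
J =
  [-2,  1,  0]
  [ 0, -2,  1]
  [ 0,  0, -2]
(up to reordering of blocks).

Per-block formulas:
  For a 3×3 Jordan block J_3(-2): exp(t · J_3(-2)) = e^(-2t)·(I + t·N + (t^2/2)·N^2), where N is the 3×3 nilpotent shift.

After assembling e^{tJ} and conjugating by P, we get:

e^{tM} =
  [t^2*exp(-2*t)/2 + 2*t*exp(-2*t) + exp(-2*t), -t^2*exp(-2*t) - 3*t*exp(-2*t), t^2*exp(-2*t)/2 + 2*t*exp(-2*t)]
  [t*exp(-2*t), -2*t*exp(-2*t) + exp(-2*t), t*exp(-2*t)]
  [-t^2*exp(-2*t)/2, t^2*exp(-2*t) - t*exp(-2*t), -t^2*exp(-2*t)/2 + exp(-2*t)]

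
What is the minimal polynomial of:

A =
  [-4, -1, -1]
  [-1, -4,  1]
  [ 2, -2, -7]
x^2 + 10*x + 25

The characteristic polynomial is χ_A(x) = (x + 5)^3, so the eigenvalues are known. The minimal polynomial is
  m_A(x) = Π_λ (x − λ)^{k_λ}
where k_λ is the size of the *largest* Jordan block for λ (equivalently, the smallest k with (A − λI)^k v = 0 for every generalised eigenvector v of λ).

  λ = -5: largest Jordan block has size 2, contributing (x + 5)^2

So m_A(x) = (x + 5)^2 = x^2 + 10*x + 25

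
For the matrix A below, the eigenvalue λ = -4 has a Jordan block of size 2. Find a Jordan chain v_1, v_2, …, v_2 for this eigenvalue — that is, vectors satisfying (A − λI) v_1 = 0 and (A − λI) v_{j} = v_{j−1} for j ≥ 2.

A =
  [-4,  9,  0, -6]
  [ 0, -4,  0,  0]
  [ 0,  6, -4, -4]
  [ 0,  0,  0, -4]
A Jordan chain for λ = -4 of length 2:
v_1 = (9, 0, 6, 0)ᵀ
v_2 = (0, 1, 0, 0)ᵀ

Let N = A − (-4)·I. We want v_2 with N^2 v_2 = 0 but N^1 v_2 ≠ 0; then v_{j-1} := N · v_j for j = 2, …, 2.

Pick v_2 = (0, 1, 0, 0)ᵀ.
Then v_1 = N · v_2 = (9, 0, 6, 0)ᵀ.

Sanity check: (A − (-4)·I) v_1 = (0, 0, 0, 0)ᵀ = 0. ✓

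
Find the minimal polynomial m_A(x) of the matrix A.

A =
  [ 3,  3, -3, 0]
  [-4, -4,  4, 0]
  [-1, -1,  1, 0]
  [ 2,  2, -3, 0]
x^3

The characteristic polynomial is χ_A(x) = x^4, so the eigenvalues are known. The minimal polynomial is
  m_A(x) = Π_λ (x − λ)^{k_λ}
where k_λ is the size of the *largest* Jordan block for λ (equivalently, the smallest k with (A − λI)^k v = 0 for every generalised eigenvector v of λ).

  λ = 0: largest Jordan block has size 3, contributing (x − 0)^3

So m_A(x) = x^3 = x^3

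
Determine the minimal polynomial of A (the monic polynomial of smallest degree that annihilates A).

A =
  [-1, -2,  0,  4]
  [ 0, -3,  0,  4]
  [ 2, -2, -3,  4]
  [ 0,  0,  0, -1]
x^2 + 4*x + 3

The characteristic polynomial is χ_A(x) = (x + 1)^2*(x + 3)^2, so the eigenvalues are known. The minimal polynomial is
  m_A(x) = Π_λ (x − λ)^{k_λ}
where k_λ is the size of the *largest* Jordan block for λ (equivalently, the smallest k with (A − λI)^k v = 0 for every generalised eigenvector v of λ).

  λ = -3: largest Jordan block has size 1, contributing (x + 3)
  λ = -1: largest Jordan block has size 1, contributing (x + 1)

So m_A(x) = (x + 1)*(x + 3) = x^2 + 4*x + 3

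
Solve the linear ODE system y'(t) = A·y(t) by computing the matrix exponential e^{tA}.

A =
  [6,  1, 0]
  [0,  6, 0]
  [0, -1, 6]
e^{tA} =
  [exp(6*t), t*exp(6*t), 0]
  [0, exp(6*t), 0]
  [0, -t*exp(6*t), exp(6*t)]

Strategy: write A = P · J · P⁻¹ where J is a Jordan canonical form, so e^{tA} = P · e^{tJ} · P⁻¹, and e^{tJ} can be computed block-by-block.

A has Jordan form
J =
  [6, 1, 0]
  [0, 6, 0]
  [0, 0, 6]
(up to reordering of blocks).

Per-block formulas:
  For a 1×1 block at λ = 6: exp(t · [6]) = [e^(6t)].
  For a 2×2 Jordan block J_2(6): exp(t · J_2(6)) = e^(6t)·(I + t·N), where N is the 2×2 nilpotent shift.

After assembling e^{tJ} and conjugating by P, we get:

e^{tA} =
  [exp(6*t), t*exp(6*t), 0]
  [0, exp(6*t), 0]
  [0, -t*exp(6*t), exp(6*t)]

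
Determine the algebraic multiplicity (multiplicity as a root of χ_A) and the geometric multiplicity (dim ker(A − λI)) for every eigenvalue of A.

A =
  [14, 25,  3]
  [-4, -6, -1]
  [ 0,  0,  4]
λ = 4: alg = 3, geom = 1

Step 1 — factor the characteristic polynomial to read off the algebraic multiplicities:
  χ_A(x) = (x - 4)^3

Step 2 — compute geometric multiplicities via the rank-nullity identity g(λ) = n − rank(A − λI):
  rank(A − (4)·I) = 2, so dim ker(A − (4)·I) = n − 2 = 1

Summary:
  λ = 4: algebraic multiplicity = 3, geometric multiplicity = 1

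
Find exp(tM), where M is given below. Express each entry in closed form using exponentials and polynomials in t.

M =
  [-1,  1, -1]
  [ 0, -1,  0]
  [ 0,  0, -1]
e^{tM} =
  [exp(-t), t*exp(-t), -t*exp(-t)]
  [0, exp(-t), 0]
  [0, 0, exp(-t)]

Strategy: write M = P · J · P⁻¹ where J is a Jordan canonical form, so e^{tM} = P · e^{tJ} · P⁻¹, and e^{tJ} can be computed block-by-block.

M has Jordan form
J =
  [-1,  1,  0]
  [ 0, -1,  0]
  [ 0,  0, -1]
(up to reordering of blocks).

Per-block formulas:
  For a 2×2 Jordan block J_2(-1): exp(t · J_2(-1)) = e^(-1t)·(I + t·N), where N is the 2×2 nilpotent shift.
  For a 1×1 block at λ = -1: exp(t · [-1]) = [e^(-1t)].

After assembling e^{tJ} and conjugating by P, we get:

e^{tM} =
  [exp(-t), t*exp(-t), -t*exp(-t)]
  [0, exp(-t), 0]
  [0, 0, exp(-t)]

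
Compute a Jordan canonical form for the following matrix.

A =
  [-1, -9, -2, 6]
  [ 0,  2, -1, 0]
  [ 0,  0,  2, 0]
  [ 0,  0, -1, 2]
J_1(-1) ⊕ J_2(2) ⊕ J_1(2)

The characteristic polynomial is
  det(x·I − A) = x^4 - 5*x^3 + 6*x^2 + 4*x - 8 = (x - 2)^3*(x + 1)

Eigenvalues and multiplicities (the geometric multiplicity of λ is n − rank(A − λI), which equals the number of Jordan blocks for λ):
  λ = -1: algebraic multiplicity = 1, geometric multiplicity = 1
  λ = 2: algebraic multiplicity = 3, geometric multiplicity = 2

Determining the block sizes for each eigenvalue:
  λ = -1: one block (gm = 1), so the single block has size am = 1 → block sizes [1]
  λ = 2: 2 blocks summing to 3 forces exactly one block of size 2 and the rest size 1 → block sizes [2, 1]

Assembling the blocks gives a Jordan form
J =
  [-1, 0, 0, 0]
  [ 0, 2, 1, 0]
  [ 0, 0, 2, 0]
  [ 0, 0, 0, 2]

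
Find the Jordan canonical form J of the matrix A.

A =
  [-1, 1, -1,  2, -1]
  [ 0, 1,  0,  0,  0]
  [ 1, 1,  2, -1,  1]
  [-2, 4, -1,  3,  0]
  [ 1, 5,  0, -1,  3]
J_2(1) ⊕ J_2(2) ⊕ J_1(2)

The characteristic polynomial is
  det(x·I − A) = x^5 - 8*x^4 + 25*x^3 - 38*x^2 + 28*x - 8 = (x - 2)^3*(x - 1)^2

Eigenvalues and multiplicities (the geometric multiplicity of λ is n − rank(A − λI), which equals the number of Jordan blocks for λ):
  λ = 1: algebraic multiplicity = 2, geometric multiplicity = 1
  λ = 2: algebraic multiplicity = 3, geometric multiplicity = 2

Determining the block sizes for each eigenvalue:
  λ = 1: one block (gm = 1), so the single block has size am = 2 → block sizes [2]
  λ = 2: 2 blocks summing to 3 forces exactly one block of size 2 and the rest size 1 → block sizes [2, 1]

Assembling the blocks gives a Jordan form
J =
  [1, 1, 0, 0, 0]
  [0, 1, 0, 0, 0]
  [0, 0, 2, 1, 0]
  [0, 0, 0, 2, 0]
  [0, 0, 0, 0, 2]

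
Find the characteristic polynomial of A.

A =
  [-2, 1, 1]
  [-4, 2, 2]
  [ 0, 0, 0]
x^3

Expanding det(x·I − A) (e.g. by cofactor expansion or by noting that A is similar to its Jordan form J, which has the same characteristic polynomial as A) gives
  χ_A(x) = x^3
which factors as x^3. The eigenvalues (with algebraic multiplicities) are λ = 0 with multiplicity 3.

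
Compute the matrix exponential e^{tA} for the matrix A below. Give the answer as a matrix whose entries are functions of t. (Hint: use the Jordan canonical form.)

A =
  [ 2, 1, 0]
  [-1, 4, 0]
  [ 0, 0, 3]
e^{tA} =
  [-t*exp(3*t) + exp(3*t), t*exp(3*t), 0]
  [-t*exp(3*t), t*exp(3*t) + exp(3*t), 0]
  [0, 0, exp(3*t)]

Strategy: write A = P · J · P⁻¹ where J is a Jordan canonical form, so e^{tA} = P · e^{tJ} · P⁻¹, and e^{tJ} can be computed block-by-block.

A has Jordan form
J =
  [3, 1, 0]
  [0, 3, 0]
  [0, 0, 3]
(up to reordering of blocks).

Per-block formulas:
  For a 1×1 block at λ = 3: exp(t · [3]) = [e^(3t)].
  For a 2×2 Jordan block J_2(3): exp(t · J_2(3)) = e^(3t)·(I + t·N), where N is the 2×2 nilpotent shift.

After assembling e^{tJ} and conjugating by P, we get:

e^{tA} =
  [-t*exp(3*t) + exp(3*t), t*exp(3*t), 0]
  [-t*exp(3*t), t*exp(3*t) + exp(3*t), 0]
  [0, 0, exp(3*t)]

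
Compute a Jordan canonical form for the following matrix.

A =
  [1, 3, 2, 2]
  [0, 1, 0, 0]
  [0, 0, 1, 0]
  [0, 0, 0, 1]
J_2(1) ⊕ J_1(1) ⊕ J_1(1)

The characteristic polynomial is
  det(x·I − A) = x^4 - 4*x^3 + 6*x^2 - 4*x + 1 = (x - 1)^4

Eigenvalues and multiplicities (the geometric multiplicity of λ is n − rank(A − λI), which equals the number of Jordan blocks for λ):
  λ = 1: algebraic multiplicity = 4, geometric multiplicity = 3

Determining the block sizes for each eigenvalue:
  λ = 1: 3 blocks summing to 4 forces exactly one block of size 2 and the rest size 1 → block sizes [2, 1, 1]

Assembling the blocks gives a Jordan form
J =
  [1, 1, 0, 0]
  [0, 1, 0, 0]
  [0, 0, 1, 0]
  [0, 0, 0, 1]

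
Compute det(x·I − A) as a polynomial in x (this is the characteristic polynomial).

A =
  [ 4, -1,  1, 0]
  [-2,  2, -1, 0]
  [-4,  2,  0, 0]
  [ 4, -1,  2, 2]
x^4 - 8*x^3 + 24*x^2 - 32*x + 16

Expanding det(x·I − A) (e.g. by cofactor expansion or by noting that A is similar to its Jordan form J, which has the same characteristic polynomial as A) gives
  χ_A(x) = x^4 - 8*x^3 + 24*x^2 - 32*x + 16
which factors as (x - 2)^4. The eigenvalues (with algebraic multiplicities) are λ = 2 with multiplicity 4.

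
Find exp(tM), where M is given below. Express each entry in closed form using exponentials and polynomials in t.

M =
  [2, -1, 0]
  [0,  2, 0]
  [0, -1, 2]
e^{tM} =
  [exp(2*t), -t*exp(2*t), 0]
  [0, exp(2*t), 0]
  [0, -t*exp(2*t), exp(2*t)]

Strategy: write M = P · J · P⁻¹ where J is a Jordan canonical form, so e^{tM} = P · e^{tJ} · P⁻¹, and e^{tJ} can be computed block-by-block.

M has Jordan form
J =
  [2, 1, 0]
  [0, 2, 0]
  [0, 0, 2]
(up to reordering of blocks).

Per-block formulas:
  For a 1×1 block at λ = 2: exp(t · [2]) = [e^(2t)].
  For a 2×2 Jordan block J_2(2): exp(t · J_2(2)) = e^(2t)·(I + t·N), where N is the 2×2 nilpotent shift.

After assembling e^{tJ} and conjugating by P, we get:

e^{tM} =
  [exp(2*t), -t*exp(2*t), 0]
  [0, exp(2*t), 0]
  [0, -t*exp(2*t), exp(2*t)]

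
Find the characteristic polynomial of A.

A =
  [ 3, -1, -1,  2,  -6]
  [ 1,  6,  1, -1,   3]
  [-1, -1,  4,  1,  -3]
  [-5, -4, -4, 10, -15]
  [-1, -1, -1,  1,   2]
x^5 - 25*x^4 + 250*x^3 - 1250*x^2 + 3125*x - 3125

Expanding det(x·I − A) (e.g. by cofactor expansion or by noting that A is similar to its Jordan form J, which has the same characteristic polynomial as A) gives
  χ_A(x) = x^5 - 25*x^4 + 250*x^3 - 1250*x^2 + 3125*x - 3125
which factors as (x - 5)^5. The eigenvalues (with algebraic multiplicities) are λ = 5 with multiplicity 5.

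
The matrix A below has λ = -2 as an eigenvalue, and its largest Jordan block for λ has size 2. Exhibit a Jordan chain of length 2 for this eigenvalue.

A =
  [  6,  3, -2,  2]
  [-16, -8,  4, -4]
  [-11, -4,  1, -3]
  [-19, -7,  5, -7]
A Jordan chain for λ = -2 of length 2:
v_1 = (8, -16, -11, -19)ᵀ
v_2 = (1, 0, 0, 0)ᵀ

Let N = A − (-2)·I. We want v_2 with N^2 v_2 = 0 but N^1 v_2 ≠ 0; then v_{j-1} := N · v_j for j = 2, …, 2.

Pick v_2 = (1, 0, 0, 0)ᵀ.
Then v_1 = N · v_2 = (8, -16, -11, -19)ᵀ.

Sanity check: (A − (-2)·I) v_1 = (0, 0, 0, 0)ᵀ = 0. ✓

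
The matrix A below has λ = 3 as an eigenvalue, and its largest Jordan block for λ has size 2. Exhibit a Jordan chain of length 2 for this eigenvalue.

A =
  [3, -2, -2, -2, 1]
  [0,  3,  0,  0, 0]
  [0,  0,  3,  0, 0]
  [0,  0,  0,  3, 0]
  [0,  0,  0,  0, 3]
A Jordan chain for λ = 3 of length 2:
v_1 = (-2, 0, 0, 0, 0)ᵀ
v_2 = (0, 1, 0, 0, 0)ᵀ

Let N = A − (3)·I. We want v_2 with N^2 v_2 = 0 but N^1 v_2 ≠ 0; then v_{j-1} := N · v_j for j = 2, …, 2.

Pick v_2 = (0, 1, 0, 0, 0)ᵀ.
Then v_1 = N · v_2 = (-2, 0, 0, 0, 0)ᵀ.

Sanity check: (A − (3)·I) v_1 = (0, 0, 0, 0, 0)ᵀ = 0. ✓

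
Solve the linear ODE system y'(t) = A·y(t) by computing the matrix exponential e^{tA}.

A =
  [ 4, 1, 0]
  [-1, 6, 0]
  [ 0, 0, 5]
e^{tA} =
  [-t*exp(5*t) + exp(5*t), t*exp(5*t), 0]
  [-t*exp(5*t), t*exp(5*t) + exp(5*t), 0]
  [0, 0, exp(5*t)]

Strategy: write A = P · J · P⁻¹ where J is a Jordan canonical form, so e^{tA} = P · e^{tJ} · P⁻¹, and e^{tJ} can be computed block-by-block.

A has Jordan form
J =
  [5, 1, 0]
  [0, 5, 0]
  [0, 0, 5]
(up to reordering of blocks).

Per-block formulas:
  For a 2×2 Jordan block J_2(5): exp(t · J_2(5)) = e^(5t)·(I + t·N), where N is the 2×2 nilpotent shift.
  For a 1×1 block at λ = 5: exp(t · [5]) = [e^(5t)].

After assembling e^{tJ} and conjugating by P, we get:

e^{tA} =
  [-t*exp(5*t) + exp(5*t), t*exp(5*t), 0]
  [-t*exp(5*t), t*exp(5*t) + exp(5*t), 0]
  [0, 0, exp(5*t)]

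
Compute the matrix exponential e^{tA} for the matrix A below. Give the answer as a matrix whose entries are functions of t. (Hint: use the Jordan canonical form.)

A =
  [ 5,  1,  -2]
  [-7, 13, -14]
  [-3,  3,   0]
e^{tA} =
  [-t*exp(6*t) + exp(6*t), t*exp(6*t), -2*t*exp(6*t)]
  [-7*t*exp(6*t), 7*t*exp(6*t) + exp(6*t), -14*t*exp(6*t)]
  [-3*t*exp(6*t), 3*t*exp(6*t), -6*t*exp(6*t) + exp(6*t)]

Strategy: write A = P · J · P⁻¹ where J is a Jordan canonical form, so e^{tA} = P · e^{tJ} · P⁻¹, and e^{tJ} can be computed block-by-block.

A has Jordan form
J =
  [6, 1, 0]
  [0, 6, 0]
  [0, 0, 6]
(up to reordering of blocks).

Per-block formulas:
  For a 1×1 block at λ = 6: exp(t · [6]) = [e^(6t)].
  For a 2×2 Jordan block J_2(6): exp(t · J_2(6)) = e^(6t)·(I + t·N), where N is the 2×2 nilpotent shift.

After assembling e^{tJ} and conjugating by P, we get:

e^{tA} =
  [-t*exp(6*t) + exp(6*t), t*exp(6*t), -2*t*exp(6*t)]
  [-7*t*exp(6*t), 7*t*exp(6*t) + exp(6*t), -14*t*exp(6*t)]
  [-3*t*exp(6*t), 3*t*exp(6*t), -6*t*exp(6*t) + exp(6*t)]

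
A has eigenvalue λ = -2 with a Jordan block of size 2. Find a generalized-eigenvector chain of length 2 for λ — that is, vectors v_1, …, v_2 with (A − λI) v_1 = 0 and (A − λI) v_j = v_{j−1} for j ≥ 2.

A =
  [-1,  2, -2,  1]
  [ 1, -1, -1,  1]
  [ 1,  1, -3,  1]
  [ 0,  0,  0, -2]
A Jordan chain for λ = -2 of length 2:
v_1 = (0, 1, 1, 0)ᵀ
v_2 = (2, -1, 0, 0)ᵀ

Let N = A − (-2)·I. We want v_2 with N^2 v_2 = 0 but N^1 v_2 ≠ 0; then v_{j-1} := N · v_j for j = 2, …, 2.

Pick v_2 = (2, -1, 0, 0)ᵀ.
Then v_1 = N · v_2 = (0, 1, 1, 0)ᵀ.

Sanity check: (A − (-2)·I) v_1 = (0, 0, 0, 0)ᵀ = 0. ✓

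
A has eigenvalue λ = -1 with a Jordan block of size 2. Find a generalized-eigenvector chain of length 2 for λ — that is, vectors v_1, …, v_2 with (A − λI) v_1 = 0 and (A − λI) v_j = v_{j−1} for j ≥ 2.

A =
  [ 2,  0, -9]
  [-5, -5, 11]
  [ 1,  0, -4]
A Jordan chain for λ = -1 of length 2:
v_1 = (3, -1, 1)ᵀ
v_2 = (1, -1, 0)ᵀ

Let N = A − (-1)·I. We want v_2 with N^2 v_2 = 0 but N^1 v_2 ≠ 0; then v_{j-1} := N · v_j for j = 2, …, 2.

Pick v_2 = (1, -1, 0)ᵀ.
Then v_1 = N · v_2 = (3, -1, 1)ᵀ.

Sanity check: (A − (-1)·I) v_1 = (0, 0, 0)ᵀ = 0. ✓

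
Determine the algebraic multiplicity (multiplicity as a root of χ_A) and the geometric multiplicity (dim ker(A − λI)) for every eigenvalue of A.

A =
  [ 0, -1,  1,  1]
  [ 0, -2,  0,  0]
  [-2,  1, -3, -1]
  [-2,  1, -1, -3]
λ = -2: alg = 4, geom = 3

Step 1 — factor the characteristic polynomial to read off the algebraic multiplicities:
  χ_A(x) = (x + 2)^4

Step 2 — compute geometric multiplicities via the rank-nullity identity g(λ) = n − rank(A − λI):
  rank(A − (-2)·I) = 1, so dim ker(A − (-2)·I) = n − 1 = 3

Summary:
  λ = -2: algebraic multiplicity = 4, geometric multiplicity = 3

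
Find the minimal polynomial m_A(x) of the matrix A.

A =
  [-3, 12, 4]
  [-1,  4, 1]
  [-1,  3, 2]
x^2 - 2*x + 1

The characteristic polynomial is χ_A(x) = (x - 1)^3, so the eigenvalues are known. The minimal polynomial is
  m_A(x) = Π_λ (x − λ)^{k_λ}
where k_λ is the size of the *largest* Jordan block for λ (equivalently, the smallest k with (A − λI)^k v = 0 for every generalised eigenvector v of λ).

  λ = 1: largest Jordan block has size 2, contributing (x − 1)^2

So m_A(x) = (x - 1)^2 = x^2 - 2*x + 1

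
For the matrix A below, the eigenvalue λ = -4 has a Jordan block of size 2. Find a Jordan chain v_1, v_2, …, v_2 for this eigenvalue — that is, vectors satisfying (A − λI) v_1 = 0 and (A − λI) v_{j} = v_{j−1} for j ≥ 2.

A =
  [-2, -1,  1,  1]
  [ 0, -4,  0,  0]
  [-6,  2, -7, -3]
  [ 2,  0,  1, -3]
A Jordan chain for λ = -4 of length 2:
v_1 = (2, 0, -6, 2)ᵀ
v_2 = (1, 0, 0, 0)ᵀ

Let N = A − (-4)·I. We want v_2 with N^2 v_2 = 0 but N^1 v_2 ≠ 0; then v_{j-1} := N · v_j for j = 2, …, 2.

Pick v_2 = (1, 0, 0, 0)ᵀ.
Then v_1 = N · v_2 = (2, 0, -6, 2)ᵀ.

Sanity check: (A − (-4)·I) v_1 = (0, 0, 0, 0)ᵀ = 0. ✓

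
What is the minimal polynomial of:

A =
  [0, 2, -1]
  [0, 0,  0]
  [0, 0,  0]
x^2

The characteristic polynomial is χ_A(x) = x^3, so the eigenvalues are known. The minimal polynomial is
  m_A(x) = Π_λ (x − λ)^{k_λ}
where k_λ is the size of the *largest* Jordan block for λ (equivalently, the smallest k with (A − λI)^k v = 0 for every generalised eigenvector v of λ).

  λ = 0: largest Jordan block has size 2, contributing (x − 0)^2

So m_A(x) = x^2 = x^2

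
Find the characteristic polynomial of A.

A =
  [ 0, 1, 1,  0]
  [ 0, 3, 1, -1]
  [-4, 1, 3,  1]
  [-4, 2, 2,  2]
x^4 - 8*x^3 + 24*x^2 - 32*x + 16

Expanding det(x·I − A) (e.g. by cofactor expansion or by noting that A is similar to its Jordan form J, which has the same characteristic polynomial as A) gives
  χ_A(x) = x^4 - 8*x^3 + 24*x^2 - 32*x + 16
which factors as (x - 2)^4. The eigenvalues (with algebraic multiplicities) are λ = 2 with multiplicity 4.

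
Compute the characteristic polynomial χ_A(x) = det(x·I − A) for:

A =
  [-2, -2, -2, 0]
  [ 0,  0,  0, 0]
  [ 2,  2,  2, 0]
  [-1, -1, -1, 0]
x^4

Expanding det(x·I − A) (e.g. by cofactor expansion or by noting that A is similar to its Jordan form J, which has the same characteristic polynomial as A) gives
  χ_A(x) = x^4
which factors as x^4. The eigenvalues (with algebraic multiplicities) are λ = 0 with multiplicity 4.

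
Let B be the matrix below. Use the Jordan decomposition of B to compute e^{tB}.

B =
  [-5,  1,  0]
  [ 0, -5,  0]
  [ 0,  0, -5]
e^{tB} =
  [exp(-5*t), t*exp(-5*t), 0]
  [0, exp(-5*t), 0]
  [0, 0, exp(-5*t)]

Strategy: write B = P · J · P⁻¹ where J is a Jordan canonical form, so e^{tB} = P · e^{tJ} · P⁻¹, and e^{tJ} can be computed block-by-block.

B has Jordan form
J =
  [-5,  1,  0]
  [ 0, -5,  0]
  [ 0,  0, -5]
(up to reordering of blocks).

Per-block formulas:
  For a 1×1 block at λ = -5: exp(t · [-5]) = [e^(-5t)].
  For a 2×2 Jordan block J_2(-5): exp(t · J_2(-5)) = e^(-5t)·(I + t·N), where N is the 2×2 nilpotent shift.

After assembling e^{tJ} and conjugating by P, we get:

e^{tB} =
  [exp(-5*t), t*exp(-5*t), 0]
  [0, exp(-5*t), 0]
  [0, 0, exp(-5*t)]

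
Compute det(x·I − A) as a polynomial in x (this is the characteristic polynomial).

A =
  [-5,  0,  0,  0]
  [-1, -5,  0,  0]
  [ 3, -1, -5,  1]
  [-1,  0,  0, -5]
x^4 + 20*x^3 + 150*x^2 + 500*x + 625

Expanding det(x·I − A) (e.g. by cofactor expansion or by noting that A is similar to its Jordan form J, which has the same characteristic polynomial as A) gives
  χ_A(x) = x^4 + 20*x^3 + 150*x^2 + 500*x + 625
which factors as (x + 5)^4. The eigenvalues (with algebraic multiplicities) are λ = -5 with multiplicity 4.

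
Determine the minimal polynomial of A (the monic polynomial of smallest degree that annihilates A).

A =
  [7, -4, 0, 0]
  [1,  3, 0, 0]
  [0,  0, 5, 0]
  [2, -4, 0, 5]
x^2 - 10*x + 25

The characteristic polynomial is χ_A(x) = (x - 5)^4, so the eigenvalues are known. The minimal polynomial is
  m_A(x) = Π_λ (x − λ)^{k_λ}
where k_λ is the size of the *largest* Jordan block for λ (equivalently, the smallest k with (A − λI)^k v = 0 for every generalised eigenvector v of λ).

  λ = 5: largest Jordan block has size 2, contributing (x − 5)^2

So m_A(x) = (x - 5)^2 = x^2 - 10*x + 25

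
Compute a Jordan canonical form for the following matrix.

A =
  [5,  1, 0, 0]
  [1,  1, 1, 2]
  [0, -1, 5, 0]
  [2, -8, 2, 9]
J_3(5) ⊕ J_1(5)

The characteristic polynomial is
  det(x·I − A) = x^4 - 20*x^3 + 150*x^2 - 500*x + 625 = (x - 5)^4

Eigenvalues and multiplicities (the geometric multiplicity of λ is n − rank(A − λI), which equals the number of Jordan blocks for λ):
  λ = 5: algebraic multiplicity = 4, geometric multiplicity = 2

Determining the block sizes for each eigenvalue:
  λ = 5: with am = 4 and gm = 2, the partition is not yet determined (e.g. several partitions of 4 into 2 parts exist). Let N = A − (5)·I. Computing rank(N^1) = 2, rank(N^2) = 1, rank(N^3) = 0; the number of blocks of size ≥ j is rank(N^{j−1}) − rank(N^j), giving [2, 1, 1]. So we have 1 block(s) of size 3, 1 block(s) of size 1 → block sizes [3, 1]

Assembling the blocks gives a Jordan form
J =
  [5, 1, 0, 0]
  [0, 5, 1, 0]
  [0, 0, 5, 0]
  [0, 0, 0, 5]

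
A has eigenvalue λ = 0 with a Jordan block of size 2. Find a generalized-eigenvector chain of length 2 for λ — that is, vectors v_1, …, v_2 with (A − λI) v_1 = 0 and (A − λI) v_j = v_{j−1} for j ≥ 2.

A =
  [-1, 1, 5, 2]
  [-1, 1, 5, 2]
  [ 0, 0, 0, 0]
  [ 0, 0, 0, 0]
A Jordan chain for λ = 0 of length 2:
v_1 = (-1, -1, 0, 0)ᵀ
v_2 = (1, 0, 0, 0)ᵀ

Let N = A − (0)·I. We want v_2 with N^2 v_2 = 0 but N^1 v_2 ≠ 0; then v_{j-1} := N · v_j for j = 2, …, 2.

Pick v_2 = (1, 0, 0, 0)ᵀ.
Then v_1 = N · v_2 = (-1, -1, 0, 0)ᵀ.

Sanity check: (A − (0)·I) v_1 = (0, 0, 0, 0)ᵀ = 0. ✓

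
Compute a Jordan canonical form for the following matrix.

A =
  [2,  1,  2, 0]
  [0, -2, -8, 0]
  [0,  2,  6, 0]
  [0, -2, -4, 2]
J_2(2) ⊕ J_1(2) ⊕ J_1(2)

The characteristic polynomial is
  det(x·I − A) = x^4 - 8*x^3 + 24*x^2 - 32*x + 16 = (x - 2)^4

Eigenvalues and multiplicities (the geometric multiplicity of λ is n − rank(A − λI), which equals the number of Jordan blocks for λ):
  λ = 2: algebraic multiplicity = 4, geometric multiplicity = 3

Determining the block sizes for each eigenvalue:
  λ = 2: 3 blocks summing to 4 forces exactly one block of size 2 and the rest size 1 → block sizes [2, 1, 1]

Assembling the blocks gives a Jordan form
J =
  [2, 1, 0, 0]
  [0, 2, 0, 0]
  [0, 0, 2, 0]
  [0, 0, 0, 2]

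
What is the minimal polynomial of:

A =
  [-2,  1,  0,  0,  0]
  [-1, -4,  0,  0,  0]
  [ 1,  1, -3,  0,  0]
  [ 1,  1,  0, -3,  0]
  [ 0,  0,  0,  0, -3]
x^2 + 6*x + 9

The characteristic polynomial is χ_A(x) = (x + 3)^5, so the eigenvalues are known. The minimal polynomial is
  m_A(x) = Π_λ (x − λ)^{k_λ}
where k_λ is the size of the *largest* Jordan block for λ (equivalently, the smallest k with (A − λI)^k v = 0 for every generalised eigenvector v of λ).

  λ = -3: largest Jordan block has size 2, contributing (x + 3)^2

So m_A(x) = (x + 3)^2 = x^2 + 6*x + 9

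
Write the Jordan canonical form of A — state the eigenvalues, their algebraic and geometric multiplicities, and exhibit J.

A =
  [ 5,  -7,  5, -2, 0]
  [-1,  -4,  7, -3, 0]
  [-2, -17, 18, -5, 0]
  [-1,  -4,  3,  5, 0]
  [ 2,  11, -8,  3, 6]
J_2(6) ⊕ J_2(6) ⊕ J_1(6)

The characteristic polynomial is
  det(x·I − A) = x^5 - 30*x^4 + 360*x^3 - 2160*x^2 + 6480*x - 7776 = (x - 6)^5

Eigenvalues and multiplicities (the geometric multiplicity of λ is n − rank(A − λI), which equals the number of Jordan blocks for λ):
  λ = 6: algebraic multiplicity = 5, geometric multiplicity = 3

Determining the block sizes for each eigenvalue:
  λ = 6: with am = 5 and gm = 3, the partition is not yet determined (e.g. several partitions of 5 into 3 parts exist). Let N = A − (6)·I. Computing rank(N^1) = 2, rank(N^2) = 0; the number of blocks of size ≥ j is rank(N^{j−1}) − rank(N^j), giving [3, 2]. So we have 2 block(s) of size 2, 1 block(s) of size 1 → block sizes [2, 2, 1]

Assembling the blocks gives a Jordan form
J =
  [6, 1, 0, 0, 0]
  [0, 6, 0, 0, 0]
  [0, 0, 6, 1, 0]
  [0, 0, 0, 6, 0]
  [0, 0, 0, 0, 6]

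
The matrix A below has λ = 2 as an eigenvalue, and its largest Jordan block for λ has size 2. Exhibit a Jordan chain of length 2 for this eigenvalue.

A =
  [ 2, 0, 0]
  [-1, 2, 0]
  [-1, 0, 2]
A Jordan chain for λ = 2 of length 2:
v_1 = (0, -1, -1)ᵀ
v_2 = (1, 0, 0)ᵀ

Let N = A − (2)·I. We want v_2 with N^2 v_2 = 0 but N^1 v_2 ≠ 0; then v_{j-1} := N · v_j for j = 2, …, 2.

Pick v_2 = (1, 0, 0)ᵀ.
Then v_1 = N · v_2 = (0, -1, -1)ᵀ.

Sanity check: (A − (2)·I) v_1 = (0, 0, 0)ᵀ = 0. ✓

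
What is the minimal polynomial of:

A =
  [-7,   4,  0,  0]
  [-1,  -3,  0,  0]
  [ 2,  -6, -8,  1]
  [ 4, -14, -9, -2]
x^2 + 10*x + 25

The characteristic polynomial is χ_A(x) = (x + 5)^4, so the eigenvalues are known. The minimal polynomial is
  m_A(x) = Π_λ (x − λ)^{k_λ}
where k_λ is the size of the *largest* Jordan block for λ (equivalently, the smallest k with (A − λI)^k v = 0 for every generalised eigenvector v of λ).

  λ = -5: largest Jordan block has size 2, contributing (x + 5)^2

So m_A(x) = (x + 5)^2 = x^2 + 10*x + 25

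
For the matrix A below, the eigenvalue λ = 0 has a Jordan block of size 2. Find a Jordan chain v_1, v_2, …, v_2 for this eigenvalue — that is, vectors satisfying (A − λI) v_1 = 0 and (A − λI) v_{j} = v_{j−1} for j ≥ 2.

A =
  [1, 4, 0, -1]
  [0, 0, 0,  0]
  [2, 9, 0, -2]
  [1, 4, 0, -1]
A Jordan chain for λ = 0 of length 2:
v_1 = (1, 0, 2, 1)ᵀ
v_2 = (1, 0, 0, 0)ᵀ

Let N = A − (0)·I. We want v_2 with N^2 v_2 = 0 but N^1 v_2 ≠ 0; then v_{j-1} := N · v_j for j = 2, …, 2.

Pick v_2 = (1, 0, 0, 0)ᵀ.
Then v_1 = N · v_2 = (1, 0, 2, 1)ᵀ.

Sanity check: (A − (0)·I) v_1 = (0, 0, 0, 0)ᵀ = 0. ✓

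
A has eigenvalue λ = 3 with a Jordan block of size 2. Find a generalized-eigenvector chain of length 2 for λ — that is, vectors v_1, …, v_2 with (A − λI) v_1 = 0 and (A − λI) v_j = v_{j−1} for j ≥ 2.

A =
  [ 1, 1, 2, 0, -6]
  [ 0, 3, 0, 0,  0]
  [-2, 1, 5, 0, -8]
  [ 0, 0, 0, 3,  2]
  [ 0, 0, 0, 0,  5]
A Jordan chain for λ = 3 of length 2:
v_1 = (-2, 0, -2, 0, 0)ᵀ
v_2 = (1, 0, 0, 0, 0)ᵀ

Let N = A − (3)·I. We want v_2 with N^2 v_2 = 0 but N^1 v_2 ≠ 0; then v_{j-1} := N · v_j for j = 2, …, 2.

Pick v_2 = (1, 0, 0, 0, 0)ᵀ.
Then v_1 = N · v_2 = (-2, 0, -2, 0, 0)ᵀ.

Sanity check: (A − (3)·I) v_1 = (0, 0, 0, 0, 0)ᵀ = 0. ✓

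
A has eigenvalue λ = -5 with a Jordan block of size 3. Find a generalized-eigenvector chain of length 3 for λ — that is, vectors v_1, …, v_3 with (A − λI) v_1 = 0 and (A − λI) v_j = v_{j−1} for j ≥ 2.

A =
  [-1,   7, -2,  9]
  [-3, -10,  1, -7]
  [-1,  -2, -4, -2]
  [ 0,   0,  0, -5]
A Jordan chain for λ = -5 of length 3:
v_1 = (-3, 2, 1, 0)ᵀ
v_2 = (4, -3, -1, 0)ᵀ
v_3 = (1, 0, 0, 0)ᵀ

Let N = A − (-5)·I. We want v_3 with N^3 v_3 = 0 but N^2 v_3 ≠ 0; then v_{j-1} := N · v_j for j = 3, …, 2.

Pick v_3 = (1, 0, 0, 0)ᵀ.
Then v_2 = N · v_3 = (4, -3, -1, 0)ᵀ.
Then v_1 = N · v_2 = (-3, 2, 1, 0)ᵀ.

Sanity check: (A − (-5)·I) v_1 = (0, 0, 0, 0)ᵀ = 0. ✓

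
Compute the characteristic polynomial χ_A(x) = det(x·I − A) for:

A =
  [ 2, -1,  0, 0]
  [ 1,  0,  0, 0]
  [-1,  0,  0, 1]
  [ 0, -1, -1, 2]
x^4 - 4*x^3 + 6*x^2 - 4*x + 1

Expanding det(x·I − A) (e.g. by cofactor expansion or by noting that A is similar to its Jordan form J, which has the same characteristic polynomial as A) gives
  χ_A(x) = x^4 - 4*x^3 + 6*x^2 - 4*x + 1
which factors as (x - 1)^4. The eigenvalues (with algebraic multiplicities) are λ = 1 with multiplicity 4.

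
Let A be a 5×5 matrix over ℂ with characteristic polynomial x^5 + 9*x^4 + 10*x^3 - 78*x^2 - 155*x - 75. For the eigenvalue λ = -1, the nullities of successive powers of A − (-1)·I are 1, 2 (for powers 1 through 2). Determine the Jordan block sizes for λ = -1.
Block sizes for λ = -1: [2]

From the dimensions of kernels of powers, the number of Jordan blocks of size at least j is d_j − d_{j−1} where d_j = dim ker(N^j) (with d_0 = 0). Computing the differences gives [1, 1].
The number of blocks of size exactly k is (#blocks of size ≥ k) − (#blocks of size ≥ k + 1), so the partition is: 1 block(s) of size 2.
In nonincreasing order the block sizes are [2].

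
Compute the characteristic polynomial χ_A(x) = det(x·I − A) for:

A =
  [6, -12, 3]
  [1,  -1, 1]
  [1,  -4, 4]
x^3 - 9*x^2 + 27*x - 27

Expanding det(x·I − A) (e.g. by cofactor expansion or by noting that A is similar to its Jordan form J, which has the same characteristic polynomial as A) gives
  χ_A(x) = x^3 - 9*x^2 + 27*x - 27
which factors as (x - 3)^3. The eigenvalues (with algebraic multiplicities) are λ = 3 with multiplicity 3.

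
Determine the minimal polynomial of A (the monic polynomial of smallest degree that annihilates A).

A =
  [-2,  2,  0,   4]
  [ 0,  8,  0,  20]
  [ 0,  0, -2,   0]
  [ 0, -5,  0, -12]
x^2 + 4*x + 4

The characteristic polynomial is χ_A(x) = (x + 2)^4, so the eigenvalues are known. The minimal polynomial is
  m_A(x) = Π_λ (x − λ)^{k_λ}
where k_λ is the size of the *largest* Jordan block for λ (equivalently, the smallest k with (A − λI)^k v = 0 for every generalised eigenvector v of λ).

  λ = -2: largest Jordan block has size 2, contributing (x + 2)^2

So m_A(x) = (x + 2)^2 = x^2 + 4*x + 4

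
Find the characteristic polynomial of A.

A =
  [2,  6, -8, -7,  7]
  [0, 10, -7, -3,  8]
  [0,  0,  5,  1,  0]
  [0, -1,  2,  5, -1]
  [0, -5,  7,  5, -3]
x^5 - 19*x^4 + 139*x^3 - 485*x^2 + 800*x - 500

Expanding det(x·I − A) (e.g. by cofactor expansion or by noting that A is similar to its Jordan form J, which has the same characteristic polynomial as A) gives
  χ_A(x) = x^5 - 19*x^4 + 139*x^3 - 485*x^2 + 800*x - 500
which factors as (x - 5)^3*(x - 2)^2. The eigenvalues (with algebraic multiplicities) are λ = 2 with multiplicity 2, λ = 5 with multiplicity 3.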